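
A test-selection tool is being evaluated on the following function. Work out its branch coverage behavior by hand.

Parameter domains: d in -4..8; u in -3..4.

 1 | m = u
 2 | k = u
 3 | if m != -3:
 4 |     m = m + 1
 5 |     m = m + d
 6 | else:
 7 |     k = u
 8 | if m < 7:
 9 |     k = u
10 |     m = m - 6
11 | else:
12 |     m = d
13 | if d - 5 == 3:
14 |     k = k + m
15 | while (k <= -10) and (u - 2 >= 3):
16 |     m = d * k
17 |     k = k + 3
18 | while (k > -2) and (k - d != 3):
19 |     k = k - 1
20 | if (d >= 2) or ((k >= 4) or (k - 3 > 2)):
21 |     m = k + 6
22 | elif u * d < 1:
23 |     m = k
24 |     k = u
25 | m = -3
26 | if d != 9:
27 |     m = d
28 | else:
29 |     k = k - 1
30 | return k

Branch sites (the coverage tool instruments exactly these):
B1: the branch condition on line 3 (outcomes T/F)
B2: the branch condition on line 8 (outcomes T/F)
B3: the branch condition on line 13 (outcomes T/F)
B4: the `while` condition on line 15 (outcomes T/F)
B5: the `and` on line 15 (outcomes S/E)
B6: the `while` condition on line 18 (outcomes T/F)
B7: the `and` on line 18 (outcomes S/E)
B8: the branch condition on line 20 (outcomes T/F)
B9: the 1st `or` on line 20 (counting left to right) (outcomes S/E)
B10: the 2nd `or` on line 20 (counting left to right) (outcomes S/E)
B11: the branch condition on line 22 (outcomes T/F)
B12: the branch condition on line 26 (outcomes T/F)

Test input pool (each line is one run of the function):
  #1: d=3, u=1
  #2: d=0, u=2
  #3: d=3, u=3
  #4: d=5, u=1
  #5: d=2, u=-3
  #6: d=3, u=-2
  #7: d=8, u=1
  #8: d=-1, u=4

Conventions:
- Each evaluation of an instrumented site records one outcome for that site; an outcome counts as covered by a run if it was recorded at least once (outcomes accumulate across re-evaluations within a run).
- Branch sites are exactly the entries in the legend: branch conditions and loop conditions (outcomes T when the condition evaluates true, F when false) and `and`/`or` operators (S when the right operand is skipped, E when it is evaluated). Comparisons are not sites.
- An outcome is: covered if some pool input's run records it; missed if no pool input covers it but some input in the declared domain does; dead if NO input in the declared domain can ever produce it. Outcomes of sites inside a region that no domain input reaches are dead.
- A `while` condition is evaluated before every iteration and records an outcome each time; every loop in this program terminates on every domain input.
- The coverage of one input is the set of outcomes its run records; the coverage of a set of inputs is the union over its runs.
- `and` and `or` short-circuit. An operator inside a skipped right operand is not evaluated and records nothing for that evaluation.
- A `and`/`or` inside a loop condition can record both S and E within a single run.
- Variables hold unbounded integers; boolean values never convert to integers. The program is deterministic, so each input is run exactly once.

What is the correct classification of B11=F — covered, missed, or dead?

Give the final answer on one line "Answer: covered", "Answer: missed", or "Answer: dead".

no pool input records B11=F
but domain input (d=-4, u=-3) does record it -> reachable, so missed

Answer: missed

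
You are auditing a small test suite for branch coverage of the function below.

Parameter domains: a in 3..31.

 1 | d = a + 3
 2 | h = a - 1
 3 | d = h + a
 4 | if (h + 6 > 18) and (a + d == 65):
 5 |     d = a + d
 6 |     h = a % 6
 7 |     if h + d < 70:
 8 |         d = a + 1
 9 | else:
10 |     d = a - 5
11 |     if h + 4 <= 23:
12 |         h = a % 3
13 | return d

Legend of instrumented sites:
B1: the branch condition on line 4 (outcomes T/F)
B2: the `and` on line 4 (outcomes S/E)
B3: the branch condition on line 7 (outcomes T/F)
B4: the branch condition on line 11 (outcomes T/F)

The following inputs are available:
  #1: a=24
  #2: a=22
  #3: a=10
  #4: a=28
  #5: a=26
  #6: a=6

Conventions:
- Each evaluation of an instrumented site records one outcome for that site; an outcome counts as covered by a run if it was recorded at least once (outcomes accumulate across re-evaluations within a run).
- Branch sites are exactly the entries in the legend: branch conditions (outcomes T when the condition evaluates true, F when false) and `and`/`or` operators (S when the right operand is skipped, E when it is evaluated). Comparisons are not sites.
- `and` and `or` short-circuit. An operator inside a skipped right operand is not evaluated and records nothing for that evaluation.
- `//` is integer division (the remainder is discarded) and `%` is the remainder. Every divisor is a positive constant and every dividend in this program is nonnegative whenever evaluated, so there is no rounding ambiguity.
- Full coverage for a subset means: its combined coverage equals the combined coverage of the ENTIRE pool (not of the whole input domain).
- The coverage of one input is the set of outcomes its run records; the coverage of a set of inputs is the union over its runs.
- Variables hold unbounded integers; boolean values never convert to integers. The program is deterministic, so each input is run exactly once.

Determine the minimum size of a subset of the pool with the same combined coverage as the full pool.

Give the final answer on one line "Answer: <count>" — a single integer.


test 1 (a=24) fires B2->E, B1->F, B4->F; hits B1=F, B2=E, B4=F
test 2 (a=22) fires B2->E, B1->T, B3->T; hits B1=T, B2=E, B3=T
test 3 (a=10) fires B2->S, B1->F, B4->T; hits B1=F, B2=S, B4=T
test 4 (a=28) fires B2->E, B1->F, B4->F; hits B1=F, B2=E, B4=F
test 5 (a=26) fires B2->E, B1->F, B4->F; hits B1=F, B2=E, B4=F
test 6 (a=6) fires B2->S, B1->F, B4->T; hits B1=F, B2=S, B4=T
pool-wide coverage (7 outcomes): B1=T, B1=F, B2=S, B2=E, B3=T, B4=T, B4=F
size 1 is not enough: best union over all size-1 subsets is 3/7
size 2 is not enough: best union over all size-2 subsets is 6/7
at size 3, {1, 2, 3} reaches all 7 outcomes; every lexicographically earlier size-3 subset fails
Answer: 3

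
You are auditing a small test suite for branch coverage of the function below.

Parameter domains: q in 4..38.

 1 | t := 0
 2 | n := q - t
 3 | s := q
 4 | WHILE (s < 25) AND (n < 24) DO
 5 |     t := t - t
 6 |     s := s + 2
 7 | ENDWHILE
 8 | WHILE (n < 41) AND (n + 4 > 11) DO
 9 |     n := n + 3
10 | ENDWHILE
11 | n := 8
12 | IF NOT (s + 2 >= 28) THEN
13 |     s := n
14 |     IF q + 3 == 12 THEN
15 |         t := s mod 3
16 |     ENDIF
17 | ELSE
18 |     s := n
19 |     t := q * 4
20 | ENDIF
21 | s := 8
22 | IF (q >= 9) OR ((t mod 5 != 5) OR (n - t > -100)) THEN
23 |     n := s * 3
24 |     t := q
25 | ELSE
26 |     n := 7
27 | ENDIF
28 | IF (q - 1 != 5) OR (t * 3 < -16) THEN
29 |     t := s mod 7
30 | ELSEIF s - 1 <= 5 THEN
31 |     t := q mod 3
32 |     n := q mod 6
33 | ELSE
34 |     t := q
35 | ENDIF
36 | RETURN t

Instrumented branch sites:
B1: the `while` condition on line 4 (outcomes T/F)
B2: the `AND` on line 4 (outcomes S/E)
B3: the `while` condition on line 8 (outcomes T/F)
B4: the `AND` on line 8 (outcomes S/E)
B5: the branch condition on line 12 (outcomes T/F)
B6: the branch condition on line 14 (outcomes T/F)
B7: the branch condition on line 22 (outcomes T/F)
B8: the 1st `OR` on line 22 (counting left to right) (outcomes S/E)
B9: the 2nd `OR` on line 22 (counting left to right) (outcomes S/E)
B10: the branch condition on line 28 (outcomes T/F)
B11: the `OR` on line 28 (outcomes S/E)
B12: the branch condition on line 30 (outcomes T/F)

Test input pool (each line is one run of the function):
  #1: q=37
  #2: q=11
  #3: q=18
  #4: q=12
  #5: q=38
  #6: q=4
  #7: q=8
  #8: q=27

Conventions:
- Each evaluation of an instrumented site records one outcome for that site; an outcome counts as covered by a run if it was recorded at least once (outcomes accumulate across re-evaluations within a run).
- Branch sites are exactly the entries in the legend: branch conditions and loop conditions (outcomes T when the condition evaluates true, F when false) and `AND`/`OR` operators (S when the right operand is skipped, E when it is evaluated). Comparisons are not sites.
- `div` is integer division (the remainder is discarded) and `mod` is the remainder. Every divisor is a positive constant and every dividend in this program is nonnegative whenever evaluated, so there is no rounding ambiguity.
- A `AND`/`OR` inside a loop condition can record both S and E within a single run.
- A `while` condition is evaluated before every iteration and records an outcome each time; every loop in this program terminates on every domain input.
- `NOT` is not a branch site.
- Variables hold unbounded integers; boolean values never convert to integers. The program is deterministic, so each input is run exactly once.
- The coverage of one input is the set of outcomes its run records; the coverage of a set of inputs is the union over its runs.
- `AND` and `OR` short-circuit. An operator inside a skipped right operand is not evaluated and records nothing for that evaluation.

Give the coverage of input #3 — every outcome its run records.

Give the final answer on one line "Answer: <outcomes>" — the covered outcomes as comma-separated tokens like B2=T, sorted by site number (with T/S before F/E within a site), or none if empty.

Tracing the run of input #3 (q=18):
  B2->E, B1->T, B2->E, B1->T, B2->E, B1->T, B2->E, B1->T, B2->S, B1->F
  B4->E, B3->T, B4->E, B3->T, B4->E, B3->T, B4->E, B3->T, B4->E, B3->T
  B4->E, B3->T, B4->E, B3->T, B4->E, B3->T, B4->S, B3->F, B5->F, B8->S
  B7->T, B11->S, B10->T
deduplicating events, the covered set is: B1=T, B1=F, B2=S, B2=E, B3=T, B3=F, B4=S, B4=E, B5=F, B7=T, B8=S, B10=T, B11=S

Answer: B1=T, B1=F, B2=S, B2=E, B3=T, B3=F, B4=S, B4=E, B5=F, B7=T, B8=S, B10=T, B11=S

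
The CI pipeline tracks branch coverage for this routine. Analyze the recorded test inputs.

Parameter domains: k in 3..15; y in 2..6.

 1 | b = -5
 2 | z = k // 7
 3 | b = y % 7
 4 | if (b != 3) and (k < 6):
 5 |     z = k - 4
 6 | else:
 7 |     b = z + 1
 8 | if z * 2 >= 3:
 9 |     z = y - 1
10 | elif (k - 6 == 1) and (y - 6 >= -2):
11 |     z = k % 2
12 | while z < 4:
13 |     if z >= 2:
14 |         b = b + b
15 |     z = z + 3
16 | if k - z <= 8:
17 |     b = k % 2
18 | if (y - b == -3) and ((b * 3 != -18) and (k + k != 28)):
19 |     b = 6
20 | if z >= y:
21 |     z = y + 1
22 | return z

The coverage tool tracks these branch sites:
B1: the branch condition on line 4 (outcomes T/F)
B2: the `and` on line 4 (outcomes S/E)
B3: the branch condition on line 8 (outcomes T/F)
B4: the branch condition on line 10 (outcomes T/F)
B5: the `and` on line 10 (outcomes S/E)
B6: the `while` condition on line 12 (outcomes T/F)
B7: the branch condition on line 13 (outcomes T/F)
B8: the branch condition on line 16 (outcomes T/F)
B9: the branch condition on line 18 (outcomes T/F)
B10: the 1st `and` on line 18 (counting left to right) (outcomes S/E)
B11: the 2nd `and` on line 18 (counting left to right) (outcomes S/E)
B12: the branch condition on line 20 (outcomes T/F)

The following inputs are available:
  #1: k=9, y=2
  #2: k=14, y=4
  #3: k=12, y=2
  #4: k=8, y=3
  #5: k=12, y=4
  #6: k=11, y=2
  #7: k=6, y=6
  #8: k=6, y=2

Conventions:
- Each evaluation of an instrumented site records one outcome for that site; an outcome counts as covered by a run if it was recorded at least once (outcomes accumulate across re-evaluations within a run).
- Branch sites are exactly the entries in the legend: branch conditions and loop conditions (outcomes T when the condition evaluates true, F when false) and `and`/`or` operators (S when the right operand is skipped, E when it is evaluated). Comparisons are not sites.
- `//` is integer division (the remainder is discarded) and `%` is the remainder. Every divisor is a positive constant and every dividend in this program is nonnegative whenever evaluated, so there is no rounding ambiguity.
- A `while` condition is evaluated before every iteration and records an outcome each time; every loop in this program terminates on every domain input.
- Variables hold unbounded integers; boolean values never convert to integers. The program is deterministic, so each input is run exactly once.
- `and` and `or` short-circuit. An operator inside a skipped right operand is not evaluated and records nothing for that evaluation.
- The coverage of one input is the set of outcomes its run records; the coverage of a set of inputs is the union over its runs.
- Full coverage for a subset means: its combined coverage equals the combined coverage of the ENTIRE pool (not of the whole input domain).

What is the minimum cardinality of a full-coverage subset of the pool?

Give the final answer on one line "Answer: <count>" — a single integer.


input #1, k=9, y=2: events B2->E, B1->F, B3->F, B5->S, B4->F, B6->T, B7->F, B6->F, B8->T, B10->S, B9->F, B12->T; outcomes B1=F, B2=E, B3=F, B4=F, B5=S, B6=T, B6=F, B7=F, B8=T, B9=F, B10=S, B12=T
input #2, k=14, y=4: events B2->E, B1->F, B3->T, B6->T, B7->T, B6->F, B8->T, B10->S, B9->F, B12->T; outcomes B1=F, B2=E, B3=T, B6=T, B6=F, B7=T, B8=T, B9=F, B10=S, B12=T
input #3, k=12, y=2: events B2->E, B1->F, B3->F, B5->S, B4->F, B6->T, B7->F, B6->F, B8->T, B10->S, B9->F, B12->T; outcomes B1=F, B2=E, B3=F, B4=F, B5=S, B6=T, B6=F, B7=F, B8=T, B9=F, B10=S, B12=T
input #4, k=8, y=3: events B2->S, B1->F, B3->F, B5->S, B4->F, B6->T, B7->F, B6->F, B8->T, B10->S, B9->F, B12->T; outcomes B1=F, B2=S, B3=F, B4=F, B5=S, B6=T, B6=F, B7=F, B8=T, B9=F, B10=S, B12=T
input #5, k=12, y=4: events B2->E, B1->F, B3->F, B5->S, B4->F, B6->T, B7->F, B6->F, B8->T, B10->S, B9->F, B12->T; outcomes B1=F, B2=E, B3=F, B4=F, B5=S, B6=T, B6=F, B7=F, B8=T, B9=F, B10=S, B12=T
input #6, k=11, y=2: events B2->E, B1->F, B3->F, B5->S, B4->F, B6->T, B7->F, B6->F, B8->T, B10->S, B9->F, B12->T; outcomes B1=F, B2=E, B3=F, B4=F, B5=S, B6=T, B6=F, B7=F, B8=T, B9=F, B10=S, B12=T
input #7, k=6, y=6: events B2->E, B1->F, B3->F, B5->S, B4->F, B6->T, B7->F, B6->T, B7->T, B6->F, B8->T, B10->S, B9->F, B12->T; outcomes B1=F, B2=E, B3=F, B4=F, B5=S, B6=T, B6=F, B7=T, B7=F, B8=T, B9=F, B10=S, B12=T
input #8, k=6, y=2: events B2->E, B1->F, B3->F, B5->S, B4->F, B6->T, B7->F, B6->T, B7->T, B6->F, B8->T, B10->S, B9->F, B12->T; outcomes B1=F, B2=E, B3=F, B4=F, B5=S, B6=T, B6=F, B7=T, B7=F, B8=T, B9=F, B10=S, B12=T
pool-wide coverage (15 outcomes): B1=F, B2=S, B2=E, B3=T, B3=F, B4=F, B5=S, B6=T, B6=F, B7=T, B7=F, B8=T, B9=F, B10=S, B12=T
size 1 is not enough: best union over all size-1 subsets is 13/15
inputs {2, 4} (size 2) cover everything; no size-2 subset with a lexicographically smaller index list covers all 15
Answer: 2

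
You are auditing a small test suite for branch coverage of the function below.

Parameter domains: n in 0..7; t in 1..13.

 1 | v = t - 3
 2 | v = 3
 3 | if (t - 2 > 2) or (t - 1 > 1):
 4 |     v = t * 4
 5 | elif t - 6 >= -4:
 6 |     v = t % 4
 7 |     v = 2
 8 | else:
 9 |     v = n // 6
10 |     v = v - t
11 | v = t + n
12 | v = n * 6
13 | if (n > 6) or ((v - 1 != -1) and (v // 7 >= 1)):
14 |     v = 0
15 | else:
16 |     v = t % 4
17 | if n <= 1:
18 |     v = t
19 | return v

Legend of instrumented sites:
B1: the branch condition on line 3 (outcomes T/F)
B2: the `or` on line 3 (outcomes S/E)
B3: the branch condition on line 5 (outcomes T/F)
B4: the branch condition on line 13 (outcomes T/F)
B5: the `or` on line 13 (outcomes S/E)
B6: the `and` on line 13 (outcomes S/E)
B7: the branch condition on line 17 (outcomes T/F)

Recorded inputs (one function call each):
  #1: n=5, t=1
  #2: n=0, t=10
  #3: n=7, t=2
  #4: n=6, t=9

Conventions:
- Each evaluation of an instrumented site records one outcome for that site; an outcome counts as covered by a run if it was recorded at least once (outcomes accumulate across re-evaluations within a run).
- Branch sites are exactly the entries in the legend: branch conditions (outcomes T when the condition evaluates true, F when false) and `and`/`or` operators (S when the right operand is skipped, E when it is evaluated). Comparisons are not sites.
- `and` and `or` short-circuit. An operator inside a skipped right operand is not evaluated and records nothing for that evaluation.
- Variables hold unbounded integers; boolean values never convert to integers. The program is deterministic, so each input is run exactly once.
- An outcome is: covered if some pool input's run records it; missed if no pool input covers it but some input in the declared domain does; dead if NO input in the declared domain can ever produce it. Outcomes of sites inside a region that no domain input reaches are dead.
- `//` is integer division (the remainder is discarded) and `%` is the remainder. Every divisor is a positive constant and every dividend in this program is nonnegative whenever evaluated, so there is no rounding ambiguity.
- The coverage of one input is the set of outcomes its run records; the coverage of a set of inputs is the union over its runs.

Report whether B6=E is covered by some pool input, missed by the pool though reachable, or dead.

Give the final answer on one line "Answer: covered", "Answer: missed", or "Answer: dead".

B6=E is recorded by pool input(s) 1, 4 -> covered

Answer: covered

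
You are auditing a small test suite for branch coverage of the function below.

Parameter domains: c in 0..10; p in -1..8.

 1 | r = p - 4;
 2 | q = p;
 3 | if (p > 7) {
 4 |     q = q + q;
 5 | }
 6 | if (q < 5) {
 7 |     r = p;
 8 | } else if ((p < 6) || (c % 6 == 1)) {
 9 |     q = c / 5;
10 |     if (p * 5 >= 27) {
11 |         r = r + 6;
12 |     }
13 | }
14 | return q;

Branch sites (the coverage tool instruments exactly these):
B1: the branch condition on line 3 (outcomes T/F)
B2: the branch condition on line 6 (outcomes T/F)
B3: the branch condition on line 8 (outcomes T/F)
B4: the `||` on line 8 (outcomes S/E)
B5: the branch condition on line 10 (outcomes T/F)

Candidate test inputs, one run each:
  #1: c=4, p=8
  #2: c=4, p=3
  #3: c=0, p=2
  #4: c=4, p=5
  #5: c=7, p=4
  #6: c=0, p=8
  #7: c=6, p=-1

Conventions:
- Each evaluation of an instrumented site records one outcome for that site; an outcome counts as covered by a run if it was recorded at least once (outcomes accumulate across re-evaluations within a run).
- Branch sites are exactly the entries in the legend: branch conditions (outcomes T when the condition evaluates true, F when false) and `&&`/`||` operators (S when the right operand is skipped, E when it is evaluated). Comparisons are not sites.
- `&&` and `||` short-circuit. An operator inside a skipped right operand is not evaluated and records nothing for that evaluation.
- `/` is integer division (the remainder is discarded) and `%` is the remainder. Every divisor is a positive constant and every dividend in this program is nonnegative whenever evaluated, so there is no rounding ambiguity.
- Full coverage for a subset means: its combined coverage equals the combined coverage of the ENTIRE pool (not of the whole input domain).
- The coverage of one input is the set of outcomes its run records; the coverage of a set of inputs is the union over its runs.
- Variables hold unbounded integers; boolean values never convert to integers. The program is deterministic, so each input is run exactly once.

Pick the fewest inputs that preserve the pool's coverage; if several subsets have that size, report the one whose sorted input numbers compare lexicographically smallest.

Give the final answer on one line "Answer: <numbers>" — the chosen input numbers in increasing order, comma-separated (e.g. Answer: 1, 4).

input #1, c=4, p=8: events B1->T, B2->F, B4->E, B3->F; outcomes B1=T, B2=F, B3=F, B4=E
input #2, c=4, p=3: events B1->F, B2->T; outcomes B1=F, B2=T
input #3, c=0, p=2: events B1->F, B2->T; outcomes B1=F, B2=T
input #4, c=4, p=5: events B1->F, B2->F, B4->S, B3->T, B5->F; outcomes B1=F, B2=F, B3=T, B4=S, B5=F
input #5, c=7, p=4: events B1->F, B2->T; outcomes B1=F, B2=T
input #6, c=0, p=8: events B1->T, B2->F, B4->E, B3->F; outcomes B1=T, B2=F, B3=F, B4=E
input #7, c=6, p=-1: events B1->F, B2->T; outcomes B1=F, B2=T
union over all inputs: B1=T, B1=F, B2=T, B2=F, B3=T, B3=F, B4=S, B4=E, B5=F (9 outcomes)
no size-1 subset reaches all 9 outcomes (best union: 5/9)
no size-2 subset reaches all 9 outcomes (best union: 8/9)
size 3: inputs {1, 2, 4} cover all 9 outcomes, and no lexicographically smaller subset of this size does

Answer: 1, 2, 4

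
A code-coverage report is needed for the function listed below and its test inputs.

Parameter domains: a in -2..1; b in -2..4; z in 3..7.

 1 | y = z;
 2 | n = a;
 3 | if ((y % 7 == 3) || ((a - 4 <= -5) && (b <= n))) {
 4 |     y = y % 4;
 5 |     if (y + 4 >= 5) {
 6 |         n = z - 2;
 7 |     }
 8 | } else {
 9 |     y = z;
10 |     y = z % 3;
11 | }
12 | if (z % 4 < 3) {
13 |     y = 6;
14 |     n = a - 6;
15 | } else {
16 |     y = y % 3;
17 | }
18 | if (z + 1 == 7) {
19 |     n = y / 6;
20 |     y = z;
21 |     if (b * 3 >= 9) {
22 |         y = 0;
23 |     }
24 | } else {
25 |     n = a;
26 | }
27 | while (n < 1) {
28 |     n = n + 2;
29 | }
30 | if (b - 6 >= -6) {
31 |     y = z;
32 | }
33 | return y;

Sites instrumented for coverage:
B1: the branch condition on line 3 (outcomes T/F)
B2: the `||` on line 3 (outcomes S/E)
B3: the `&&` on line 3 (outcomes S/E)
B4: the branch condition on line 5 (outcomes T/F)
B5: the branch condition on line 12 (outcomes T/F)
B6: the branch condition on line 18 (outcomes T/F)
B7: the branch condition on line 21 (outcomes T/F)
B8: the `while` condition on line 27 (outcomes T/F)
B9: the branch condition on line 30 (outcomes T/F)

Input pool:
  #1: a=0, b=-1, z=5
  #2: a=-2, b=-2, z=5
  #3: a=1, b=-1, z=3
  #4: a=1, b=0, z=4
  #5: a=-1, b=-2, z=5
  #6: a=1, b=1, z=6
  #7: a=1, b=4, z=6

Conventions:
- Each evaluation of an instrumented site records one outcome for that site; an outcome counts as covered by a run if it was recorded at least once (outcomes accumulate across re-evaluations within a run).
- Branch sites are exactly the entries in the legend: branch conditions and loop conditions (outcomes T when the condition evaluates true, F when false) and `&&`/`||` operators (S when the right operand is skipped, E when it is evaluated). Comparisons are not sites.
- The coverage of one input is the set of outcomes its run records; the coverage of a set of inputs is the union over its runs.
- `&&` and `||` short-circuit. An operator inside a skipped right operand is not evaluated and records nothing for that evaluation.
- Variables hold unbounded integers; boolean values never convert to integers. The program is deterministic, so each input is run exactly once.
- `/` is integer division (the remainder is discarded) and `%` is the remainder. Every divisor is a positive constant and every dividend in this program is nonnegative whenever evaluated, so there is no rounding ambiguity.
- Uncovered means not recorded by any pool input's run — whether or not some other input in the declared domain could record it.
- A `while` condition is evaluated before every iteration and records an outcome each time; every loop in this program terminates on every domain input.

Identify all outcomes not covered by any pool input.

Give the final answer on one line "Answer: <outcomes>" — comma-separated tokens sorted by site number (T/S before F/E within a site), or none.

run #1 (a=0, b=-1, z=5) runs B2->E, B3->S, B1->F, B5->T, B6->F, B8->T, B8->F, B9->F; records B1=F, B2=E, B3=S, B5=T, B6=F, B8=T, B8=F, B9=F
run #2 (a=-2, b=-2, z=5) runs B2->E, B3->E, B1->T, B4->T, B5->T, B6->F, B8->T, B8->T, B8->F, B9->F; records B1=T, B2=E, B3=E, B4=T, B5=T, B6=F, B8=T, B8=F, B9=F
run #3 (a=1, b=-1, z=3) runs B2->S, B1->T, B4->T, B5->F, B6->F, B8->F, B9->F; records B1=T, B2=S, B4=T, B5=F, B6=F, B8=F, B9=F
run #4 (a=1, b=0, z=4) runs B2->E, B3->S, B1->F, B5->T, B6->F, B8->F, B9->T; records B1=F, B2=E, B3=S, B5=T, B6=F, B8=F, B9=T
run #5 (a=-1, b=-2, z=5) runs B2->E, B3->E, B1->T, B4->T, B5->T, B6->F, B8->T, B8->F, B9->F; records B1=T, B2=E, B3=E, B4=T, B5=T, B6=F, B8=T, B8=F, B9=F
run #6 (a=1, b=1, z=6) runs B2->E, B3->S, B1->F, B5->T, B6->T, B7->F, B8->F, B9->T; records B1=F, B2=E, B3=S, B5=T, B6=T, B7=F, B8=F, B9=T
run #7 (a=1, b=4, z=6) runs B2->E, B3->S, B1->F, B5->T, B6->T, B7->T, B8->F, B9->T; records B1=F, B2=E, B3=S, B5=T, B6=T, B7=T, B8=F, B9=T
union over the pool: B1=T, B1=F, B2=S, B2=E, B3=S, B3=E, B4=T, B5=T, B5=F, B6=T, B6=F, B7=T, B7=F, B8=T, B8=F, B9=T, B9=F
uncovered (1 of 18): B4=F

Answer: B4=F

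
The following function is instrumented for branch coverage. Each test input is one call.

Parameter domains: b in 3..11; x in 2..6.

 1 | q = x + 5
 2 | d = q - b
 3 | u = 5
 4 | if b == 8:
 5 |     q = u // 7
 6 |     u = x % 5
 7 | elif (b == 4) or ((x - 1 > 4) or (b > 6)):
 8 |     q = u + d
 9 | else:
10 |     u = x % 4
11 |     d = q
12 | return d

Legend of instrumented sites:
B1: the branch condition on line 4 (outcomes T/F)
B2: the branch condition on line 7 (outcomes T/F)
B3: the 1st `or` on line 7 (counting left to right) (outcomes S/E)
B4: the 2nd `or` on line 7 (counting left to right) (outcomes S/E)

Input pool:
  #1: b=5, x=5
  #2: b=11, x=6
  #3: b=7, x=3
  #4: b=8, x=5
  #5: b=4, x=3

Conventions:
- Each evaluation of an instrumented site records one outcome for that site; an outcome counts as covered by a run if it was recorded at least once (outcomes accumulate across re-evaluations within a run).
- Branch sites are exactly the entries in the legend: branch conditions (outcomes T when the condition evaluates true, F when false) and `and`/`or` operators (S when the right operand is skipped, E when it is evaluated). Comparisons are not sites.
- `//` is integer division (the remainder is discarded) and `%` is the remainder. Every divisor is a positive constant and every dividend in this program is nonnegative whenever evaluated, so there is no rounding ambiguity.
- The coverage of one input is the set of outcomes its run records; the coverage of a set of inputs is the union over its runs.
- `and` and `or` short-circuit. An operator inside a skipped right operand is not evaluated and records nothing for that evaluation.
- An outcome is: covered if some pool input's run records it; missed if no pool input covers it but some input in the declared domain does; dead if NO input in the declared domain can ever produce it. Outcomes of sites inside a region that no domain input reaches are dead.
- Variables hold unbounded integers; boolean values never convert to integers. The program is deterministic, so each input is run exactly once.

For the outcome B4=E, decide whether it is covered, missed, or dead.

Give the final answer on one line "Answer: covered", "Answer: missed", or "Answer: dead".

B4=E is recorded by pool input(s) 1, 3 -> covered

Answer: covered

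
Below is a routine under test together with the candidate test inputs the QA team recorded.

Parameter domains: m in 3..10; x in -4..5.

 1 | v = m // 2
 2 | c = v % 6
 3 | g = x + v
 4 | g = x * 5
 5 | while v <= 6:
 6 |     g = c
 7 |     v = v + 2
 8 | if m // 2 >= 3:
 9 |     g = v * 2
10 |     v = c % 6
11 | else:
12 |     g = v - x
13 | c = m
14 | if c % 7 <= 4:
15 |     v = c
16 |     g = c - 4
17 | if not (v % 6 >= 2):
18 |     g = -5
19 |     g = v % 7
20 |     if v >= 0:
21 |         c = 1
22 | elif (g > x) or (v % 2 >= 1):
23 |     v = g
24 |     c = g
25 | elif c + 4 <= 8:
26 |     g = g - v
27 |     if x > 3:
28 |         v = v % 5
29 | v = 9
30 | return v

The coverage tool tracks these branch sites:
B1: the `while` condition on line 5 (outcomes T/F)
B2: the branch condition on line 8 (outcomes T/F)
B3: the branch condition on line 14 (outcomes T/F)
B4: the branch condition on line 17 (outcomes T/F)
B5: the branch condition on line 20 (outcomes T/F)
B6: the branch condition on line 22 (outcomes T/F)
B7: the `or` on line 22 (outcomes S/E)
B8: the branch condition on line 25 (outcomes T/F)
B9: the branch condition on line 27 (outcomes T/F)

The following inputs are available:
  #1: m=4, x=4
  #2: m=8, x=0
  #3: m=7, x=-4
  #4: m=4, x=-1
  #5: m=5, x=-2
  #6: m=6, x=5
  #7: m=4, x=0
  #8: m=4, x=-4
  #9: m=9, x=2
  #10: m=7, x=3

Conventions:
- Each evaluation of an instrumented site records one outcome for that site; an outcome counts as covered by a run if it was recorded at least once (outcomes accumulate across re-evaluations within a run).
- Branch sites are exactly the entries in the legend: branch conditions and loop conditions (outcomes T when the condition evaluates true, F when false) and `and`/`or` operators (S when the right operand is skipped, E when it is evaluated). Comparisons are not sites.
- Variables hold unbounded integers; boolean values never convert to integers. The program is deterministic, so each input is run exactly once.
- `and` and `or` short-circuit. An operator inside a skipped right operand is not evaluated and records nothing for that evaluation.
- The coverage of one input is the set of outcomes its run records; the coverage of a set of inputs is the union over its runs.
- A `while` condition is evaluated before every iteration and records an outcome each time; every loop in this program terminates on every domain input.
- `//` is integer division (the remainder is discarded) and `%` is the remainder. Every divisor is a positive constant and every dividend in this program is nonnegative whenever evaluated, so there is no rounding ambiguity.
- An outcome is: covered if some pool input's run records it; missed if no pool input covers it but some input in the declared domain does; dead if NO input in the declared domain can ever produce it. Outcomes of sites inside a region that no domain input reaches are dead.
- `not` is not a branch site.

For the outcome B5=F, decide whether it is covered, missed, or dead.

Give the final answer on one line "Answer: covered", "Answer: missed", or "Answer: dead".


no pool input records B5=F
checking all 80 inputs in the declared domain: B5=F is never recorded -> dead
Answer: dead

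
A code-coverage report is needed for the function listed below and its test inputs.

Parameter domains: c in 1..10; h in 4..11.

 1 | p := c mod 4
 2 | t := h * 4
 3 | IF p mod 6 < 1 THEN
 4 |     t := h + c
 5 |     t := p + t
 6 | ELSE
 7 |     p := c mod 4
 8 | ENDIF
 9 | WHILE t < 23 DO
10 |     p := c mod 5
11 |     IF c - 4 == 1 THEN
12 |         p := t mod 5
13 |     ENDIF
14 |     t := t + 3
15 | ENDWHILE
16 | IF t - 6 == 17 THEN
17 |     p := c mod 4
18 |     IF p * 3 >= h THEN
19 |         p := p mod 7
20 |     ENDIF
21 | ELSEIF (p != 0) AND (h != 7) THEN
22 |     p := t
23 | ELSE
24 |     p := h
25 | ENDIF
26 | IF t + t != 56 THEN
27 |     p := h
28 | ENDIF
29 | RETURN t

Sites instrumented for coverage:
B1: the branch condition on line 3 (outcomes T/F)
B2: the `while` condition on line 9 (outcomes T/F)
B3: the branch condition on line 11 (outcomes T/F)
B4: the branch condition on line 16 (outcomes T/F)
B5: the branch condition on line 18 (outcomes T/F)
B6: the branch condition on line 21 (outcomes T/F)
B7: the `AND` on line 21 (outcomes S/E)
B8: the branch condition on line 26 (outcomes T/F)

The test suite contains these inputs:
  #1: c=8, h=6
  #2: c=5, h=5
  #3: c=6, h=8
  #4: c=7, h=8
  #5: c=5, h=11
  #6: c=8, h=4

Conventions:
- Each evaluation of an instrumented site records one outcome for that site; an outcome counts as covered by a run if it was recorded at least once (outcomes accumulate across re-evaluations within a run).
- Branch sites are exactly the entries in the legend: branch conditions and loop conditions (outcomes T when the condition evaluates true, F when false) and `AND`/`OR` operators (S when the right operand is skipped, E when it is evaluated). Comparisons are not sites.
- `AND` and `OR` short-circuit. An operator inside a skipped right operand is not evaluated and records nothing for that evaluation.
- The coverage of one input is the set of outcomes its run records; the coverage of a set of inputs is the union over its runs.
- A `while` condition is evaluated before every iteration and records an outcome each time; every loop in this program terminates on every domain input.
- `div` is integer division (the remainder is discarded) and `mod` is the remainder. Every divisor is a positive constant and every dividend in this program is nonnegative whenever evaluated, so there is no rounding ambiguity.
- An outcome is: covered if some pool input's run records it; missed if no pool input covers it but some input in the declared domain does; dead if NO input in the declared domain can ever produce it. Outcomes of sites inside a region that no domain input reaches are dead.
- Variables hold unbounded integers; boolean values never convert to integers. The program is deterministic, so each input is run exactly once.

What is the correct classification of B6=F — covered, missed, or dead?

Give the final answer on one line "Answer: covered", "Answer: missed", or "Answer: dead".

no pool input records B6=F
but domain input (c=1, h=7) does record it -> reachable, so missed

Answer: missed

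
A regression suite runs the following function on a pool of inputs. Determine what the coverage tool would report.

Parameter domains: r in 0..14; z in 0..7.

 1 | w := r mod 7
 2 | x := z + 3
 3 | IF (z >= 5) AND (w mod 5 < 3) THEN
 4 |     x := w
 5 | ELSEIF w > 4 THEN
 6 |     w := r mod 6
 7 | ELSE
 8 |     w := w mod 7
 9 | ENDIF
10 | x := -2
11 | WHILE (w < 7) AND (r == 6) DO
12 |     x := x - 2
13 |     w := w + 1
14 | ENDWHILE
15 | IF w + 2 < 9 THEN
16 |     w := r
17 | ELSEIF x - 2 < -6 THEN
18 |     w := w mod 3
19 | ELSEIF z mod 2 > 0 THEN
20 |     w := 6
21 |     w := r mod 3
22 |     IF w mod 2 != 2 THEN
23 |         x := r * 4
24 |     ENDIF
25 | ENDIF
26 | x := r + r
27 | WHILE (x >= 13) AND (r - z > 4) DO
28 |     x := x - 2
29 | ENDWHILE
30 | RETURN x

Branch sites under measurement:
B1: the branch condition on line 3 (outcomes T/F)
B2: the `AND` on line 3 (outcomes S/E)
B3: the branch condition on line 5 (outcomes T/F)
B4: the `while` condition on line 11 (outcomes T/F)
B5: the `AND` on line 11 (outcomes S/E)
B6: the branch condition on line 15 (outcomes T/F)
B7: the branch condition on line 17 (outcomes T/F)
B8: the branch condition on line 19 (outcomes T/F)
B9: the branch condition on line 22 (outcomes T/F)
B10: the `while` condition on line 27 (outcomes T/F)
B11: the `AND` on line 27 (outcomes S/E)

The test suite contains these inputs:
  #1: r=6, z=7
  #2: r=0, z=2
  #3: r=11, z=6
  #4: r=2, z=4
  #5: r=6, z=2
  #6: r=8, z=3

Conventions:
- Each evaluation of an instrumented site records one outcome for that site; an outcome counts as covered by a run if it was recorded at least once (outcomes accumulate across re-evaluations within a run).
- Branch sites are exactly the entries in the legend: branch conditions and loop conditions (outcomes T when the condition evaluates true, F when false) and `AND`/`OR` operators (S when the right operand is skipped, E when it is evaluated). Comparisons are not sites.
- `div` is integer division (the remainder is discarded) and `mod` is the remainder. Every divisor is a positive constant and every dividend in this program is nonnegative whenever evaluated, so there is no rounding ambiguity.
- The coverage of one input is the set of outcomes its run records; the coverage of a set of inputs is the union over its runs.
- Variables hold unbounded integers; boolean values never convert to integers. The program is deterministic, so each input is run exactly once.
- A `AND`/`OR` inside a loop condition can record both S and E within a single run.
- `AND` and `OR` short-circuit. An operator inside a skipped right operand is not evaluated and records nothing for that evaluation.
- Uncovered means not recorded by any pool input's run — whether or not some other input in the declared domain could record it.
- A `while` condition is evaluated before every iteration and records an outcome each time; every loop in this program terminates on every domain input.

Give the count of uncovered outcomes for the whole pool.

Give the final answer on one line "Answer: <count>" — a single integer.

test 1 (r=6, z=7) fires B2->E, B1->T, B5->E, B4->T, B5->S, B4->F, B6->F, B7->F, B8->T, B9->T, B11->S, B10->F; hits B1=T, B2=E, B4=T, B4=F, B5=S, B5=E, B6=F, B7=F, B8=T, B9=T, B10=F, B11=S
test 2 (r=0, z=2) fires B2->S, B1->F, B3->F, B5->E, B4->F, B6->T, B11->S, B10->F; hits B1=F, B2=S, B3=F, B4=F, B5=E, B6=T, B10=F, B11=S
test 3 (r=11, z=6) fires B2->E, B1->F, B3->F, B5->E, B4->F, B6->T, B11->E, B10->T, B11->E, B10->T, B11->E, B10->T, B11->E, B10->T, ...; hits B1=F, B2=E, B3=F, B4=F, B5=E, B6=T, B10=T, B10=F, B11=S, B11=E
test 4 (r=2, z=4) fires B2->S, B1->F, B3->F, B5->E, B4->F, B6->T, B11->S, B10->F; hits B1=F, B2=S, B3=F, B4=F, B5=E, B6=T, B10=F, B11=S
test 5 (r=6, z=2) fires B2->S, B1->F, B3->T, B5->E, B4->T, B5->E, B4->T, B5->E, B4->T, B5->E, B4->T, B5->E, B4->T, B5->E, ...; hits B1=F, B2=S, B3=T, B4=T, B4=F, B5=S, B5=E, B6=F, B7=T, B10=F, B11=S
test 6 (r=8, z=3) fires B2->S, B1->F, B3->F, B5->E, B4->F, B6->T, B11->E, B10->T, B11->E, B10->T, B11->S, B10->F; hits B1=F, B2=S, B3=F, B4=F, B5=E, B6=T, B10=T, B10=F, B11=S, B11=E
union over the pool: B1=T, B1=F, B2=S, B2=E, B3=T, B3=F, B4=T, B4=F, B5=S, B5=E, B6=T, B6=F, B7=T, B7=F, B8=T, B9=T, B10=T, B10=F, B11=S, B11=E
uncovered (2 of 22): B8=F, B9=F

Answer: 2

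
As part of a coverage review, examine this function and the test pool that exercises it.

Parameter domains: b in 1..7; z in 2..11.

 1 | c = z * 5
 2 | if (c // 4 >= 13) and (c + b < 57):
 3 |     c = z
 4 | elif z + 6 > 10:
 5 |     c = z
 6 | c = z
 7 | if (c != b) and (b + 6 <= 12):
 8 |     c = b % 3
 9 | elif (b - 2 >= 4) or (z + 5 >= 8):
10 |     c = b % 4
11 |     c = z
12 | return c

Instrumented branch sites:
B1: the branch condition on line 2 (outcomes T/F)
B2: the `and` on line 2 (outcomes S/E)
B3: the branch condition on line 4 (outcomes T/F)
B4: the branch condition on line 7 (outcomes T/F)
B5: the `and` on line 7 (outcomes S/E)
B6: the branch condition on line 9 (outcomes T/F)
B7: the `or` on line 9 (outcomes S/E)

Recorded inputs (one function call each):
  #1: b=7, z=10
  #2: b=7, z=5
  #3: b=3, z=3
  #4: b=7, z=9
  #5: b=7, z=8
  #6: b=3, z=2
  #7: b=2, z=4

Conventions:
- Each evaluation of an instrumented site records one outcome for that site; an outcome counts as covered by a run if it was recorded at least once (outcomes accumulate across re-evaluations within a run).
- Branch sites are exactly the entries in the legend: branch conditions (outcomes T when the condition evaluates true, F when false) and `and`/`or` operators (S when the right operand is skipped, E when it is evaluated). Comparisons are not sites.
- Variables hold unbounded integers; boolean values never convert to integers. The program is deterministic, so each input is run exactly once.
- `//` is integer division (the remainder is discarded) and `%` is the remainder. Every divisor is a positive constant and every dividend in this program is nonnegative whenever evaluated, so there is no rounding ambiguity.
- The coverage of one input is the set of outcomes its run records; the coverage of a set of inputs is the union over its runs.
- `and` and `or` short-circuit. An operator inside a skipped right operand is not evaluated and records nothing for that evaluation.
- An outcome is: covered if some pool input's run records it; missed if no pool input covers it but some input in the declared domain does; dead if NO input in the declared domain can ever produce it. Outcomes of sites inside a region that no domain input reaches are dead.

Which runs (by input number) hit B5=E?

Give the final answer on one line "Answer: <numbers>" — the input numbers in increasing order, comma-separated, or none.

input #1 (b=7, z=10): hits B5=E
input #2 (b=7, z=5): hits B5=E
input #3 (b=3, z=3): never hits B5=E
input #4 (b=7, z=9): hits B5=E
input #5 (b=7, z=8): hits B5=E
input #6 (b=3, z=2): hits B5=E
input #7 (b=2, z=4): hits B5=E

Answer: 1, 2, 4, 5, 6, 7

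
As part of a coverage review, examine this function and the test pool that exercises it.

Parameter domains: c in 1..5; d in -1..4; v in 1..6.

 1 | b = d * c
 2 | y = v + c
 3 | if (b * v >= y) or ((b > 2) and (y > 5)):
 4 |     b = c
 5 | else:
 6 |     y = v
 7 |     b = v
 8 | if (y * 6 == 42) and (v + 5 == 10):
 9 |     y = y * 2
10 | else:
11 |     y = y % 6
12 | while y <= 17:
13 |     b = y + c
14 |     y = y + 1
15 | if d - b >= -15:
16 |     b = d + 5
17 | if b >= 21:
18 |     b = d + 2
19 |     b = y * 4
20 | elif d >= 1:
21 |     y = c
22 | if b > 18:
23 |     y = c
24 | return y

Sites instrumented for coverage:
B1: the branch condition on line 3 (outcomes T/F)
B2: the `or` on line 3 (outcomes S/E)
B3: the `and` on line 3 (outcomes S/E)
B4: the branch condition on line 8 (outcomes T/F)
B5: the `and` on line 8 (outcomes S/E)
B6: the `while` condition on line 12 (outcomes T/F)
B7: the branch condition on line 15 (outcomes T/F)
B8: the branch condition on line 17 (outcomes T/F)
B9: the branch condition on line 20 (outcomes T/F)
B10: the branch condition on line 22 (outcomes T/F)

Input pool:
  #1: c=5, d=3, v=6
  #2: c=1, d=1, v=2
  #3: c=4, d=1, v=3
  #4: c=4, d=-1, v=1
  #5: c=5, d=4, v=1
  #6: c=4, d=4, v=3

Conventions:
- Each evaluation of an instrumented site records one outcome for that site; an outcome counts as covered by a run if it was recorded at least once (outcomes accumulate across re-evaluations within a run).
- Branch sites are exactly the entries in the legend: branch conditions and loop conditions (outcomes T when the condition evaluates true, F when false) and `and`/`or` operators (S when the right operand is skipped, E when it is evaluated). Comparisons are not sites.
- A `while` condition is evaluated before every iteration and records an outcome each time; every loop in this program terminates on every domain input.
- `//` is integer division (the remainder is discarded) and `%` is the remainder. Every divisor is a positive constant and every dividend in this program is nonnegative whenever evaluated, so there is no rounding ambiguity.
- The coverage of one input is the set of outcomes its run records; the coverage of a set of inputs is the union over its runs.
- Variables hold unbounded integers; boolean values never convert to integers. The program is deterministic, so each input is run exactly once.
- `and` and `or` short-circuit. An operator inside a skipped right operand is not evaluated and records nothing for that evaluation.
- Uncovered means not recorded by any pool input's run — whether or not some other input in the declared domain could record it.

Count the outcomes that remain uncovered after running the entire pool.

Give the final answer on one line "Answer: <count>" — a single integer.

input #1 (c=5, d=3, v=6): events B2->S, B1->T, B5->S, B4->F, B6->T, B6->T, B6->T, B6->T, B6->T, B6->T, B6->T, B6->T, B6->T, B6->T, ...; covers B1=T, B2=S, B4=F, B5=S, B6=T, B6=F, B7=F, B8=T, B10=T
input #2 (c=1, d=1, v=2): events B2->E, B3->S, B1->F, B5->S, B4->F, B6->T, B6->T, B6->T, B6->T, B6->T, B6->T, B6->T, B6->T, B6->T, ...; covers B1=F, B2=E, B3=S, B4=F, B5=S, B6=T, B6=F, B7=F, B8=F, B9=T, B10=F
input #3 (c=4, d=1, v=3): events B2->S, B1->T, B5->E, B4->F, B6->T, B6->T, B6->T, B6->T, B6->T, B6->T, B6->T, B6->T, B6->T, B6->T, ...; covers B1=T, B2=S, B4=F, B5=E, B6=T, B6=F, B7=F, B8=T, B10=T
input #4 (c=4, d=-1, v=1): events B2->E, B3->S, B1->F, B5->S, B4->F, B6->T, B6->T, B6->T, B6->T, B6->T, B6->T, B6->T, B6->T, B6->T, ...; covers B1=F, B2=E, B3=S, B4=F, B5=S, B6=T, B6=F, B7=F, B8=T, B10=T
input #5 (c=5, d=4, v=1): events B2->S, B1->T, B5->S, B4->F, B6->T, B6->T, B6->T, B6->T, B6->T, B6->T, B6->T, B6->T, B6->T, B6->T, ...; covers B1=T, B2=S, B4=F, B5=S, B6=T, B6=F, B7=F, B8=T, B10=T
input #6 (c=4, d=4, v=3): events B2->S, B1->T, B5->E, B4->F, B6->T, B6->T, B6->T, B6->T, B6->T, B6->T, B6->T, B6->T, B6->T, B6->T, ...; covers B1=T, B2=S, B4=F, B5=E, B6=T, B6=F, B7=F, B8=T, B10=T
union over the pool: B1=T, B1=F, B2=S, B2=E, B3=S, B4=F, B5=S, B5=E, B6=T, B6=F, B7=F, B8=T, B8=F, B9=T, B10=T, B10=F
uncovered (4 of 20): B3=E, B4=T, B7=T, B9=F

Answer: 4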